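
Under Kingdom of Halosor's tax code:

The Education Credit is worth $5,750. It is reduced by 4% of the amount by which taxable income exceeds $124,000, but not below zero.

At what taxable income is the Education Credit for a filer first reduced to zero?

The credit falls by 4% of each dollar above $124,000, so it reaches zero when the excess is $5,750 / 4% = $143,750: income = $124,000 + $143,750 = $267,750.

$267,750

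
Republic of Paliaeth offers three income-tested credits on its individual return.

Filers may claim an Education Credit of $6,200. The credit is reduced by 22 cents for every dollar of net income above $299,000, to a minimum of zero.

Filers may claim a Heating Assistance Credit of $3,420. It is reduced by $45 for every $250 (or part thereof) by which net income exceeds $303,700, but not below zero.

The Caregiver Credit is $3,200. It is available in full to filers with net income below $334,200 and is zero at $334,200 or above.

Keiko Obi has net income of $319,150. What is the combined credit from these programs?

Education Credit: 22% of the $20,150 excess over $299,000 is $4,433; credit = $6,200 − $4,433 = $1,767.
Heating Assistance Credit: income exceeds $303,700 by $15,450, which is 62 full-or-partial $250 increments; reduction = 62 × $45 = $2,790, leaving $630.
Caregiver Credit: $319,150 is below the $334,200 cutoff, so the full $3,200 applies.
Total: $1,767 + $630 + $3,200 = $5,597.

$5,597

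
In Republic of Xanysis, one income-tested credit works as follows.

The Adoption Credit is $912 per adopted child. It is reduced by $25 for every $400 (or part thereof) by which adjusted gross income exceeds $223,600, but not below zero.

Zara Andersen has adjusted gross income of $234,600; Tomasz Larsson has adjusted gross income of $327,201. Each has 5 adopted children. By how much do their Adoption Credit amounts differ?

Zara ($234,600): Adoption Credit: base = 5 × $912 = $4,560. income exceeds $223,600 by $11,000, which is 28 full-or-partial $400 increments; reduction = 28 × $25 = $700, leaving $3,860.
Tomasz ($327,201): Adoption Credit: base = 5 × $912 = $4,560. income exceeds $223,600 by $103,601 → 260 increments × $25 = $6,500 ≥ base, so the credit is $0.
Difference: |$3,860 − $0| = $3,860.

$3,860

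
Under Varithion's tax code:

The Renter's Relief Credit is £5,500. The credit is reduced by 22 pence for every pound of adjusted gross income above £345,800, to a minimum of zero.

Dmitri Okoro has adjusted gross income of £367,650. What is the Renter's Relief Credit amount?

Renter's Relief Credit: 22% of the £21,850 excess over £345,800 is £4,807; credit = £5,500 − £4,807 = £693.

£693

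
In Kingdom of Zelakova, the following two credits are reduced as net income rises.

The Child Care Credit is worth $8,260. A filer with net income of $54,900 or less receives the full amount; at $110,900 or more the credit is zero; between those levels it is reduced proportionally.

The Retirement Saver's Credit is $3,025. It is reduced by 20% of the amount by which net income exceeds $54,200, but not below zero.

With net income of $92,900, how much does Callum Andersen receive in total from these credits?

Child Care Credit: $92,900 is $38,000 into a $56,000 phase-out range, leaving 18,000/56,000 of the credit: $8,260 × 18,000/56,000 = $2,655.
Retirement Saver's Credit: 20% of the $38,700 excess over $54,200 is $7,740 ≥ base, so the credit is $0.
Total: $2,655 + $0 = $2,655.

$2,655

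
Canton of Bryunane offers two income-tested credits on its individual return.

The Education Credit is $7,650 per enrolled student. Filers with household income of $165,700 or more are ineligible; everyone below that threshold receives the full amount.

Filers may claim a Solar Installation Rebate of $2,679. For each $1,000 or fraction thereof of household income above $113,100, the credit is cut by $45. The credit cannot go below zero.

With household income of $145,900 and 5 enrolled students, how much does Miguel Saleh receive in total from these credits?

$39,444

Education Credit: base = 5 × $7,650 = $38,250. $145,900 is below the $165,700 cutoff, so the full $38,250 applies.
Solar Installation Rebate: income exceeds $113,100 by $32,800, which is 33 full-or-partial $1,000 increments; reduction = 33 × $45 = $1,485, leaving $1,194.
Total: $38,250 + $1,194 = $39,444.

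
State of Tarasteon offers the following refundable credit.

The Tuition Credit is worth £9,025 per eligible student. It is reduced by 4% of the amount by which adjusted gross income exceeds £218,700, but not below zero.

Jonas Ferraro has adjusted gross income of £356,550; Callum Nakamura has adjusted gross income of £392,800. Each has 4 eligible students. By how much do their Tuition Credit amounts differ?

£1,450

Jonas (£356,550): Tuition Credit: base = 4 × £9,025 = £36,100. 4% of the £137,850 excess over £218,700 is £5,514; credit = £36,100 − £5,514 = £30,586.
Callum (£392,800): Tuition Credit: base = 4 × £9,025 = £36,100. 4% of the £174,100 excess over £218,700 is £6,964; credit = £36,100 − £6,964 = £29,136.
Difference: |£30,586 − £29,136| = £1,450.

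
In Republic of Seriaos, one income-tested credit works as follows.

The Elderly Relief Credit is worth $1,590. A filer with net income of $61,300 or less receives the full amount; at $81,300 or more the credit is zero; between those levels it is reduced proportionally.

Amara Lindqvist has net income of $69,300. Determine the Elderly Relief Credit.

Elderly Relief Credit: $69,300 is $8,000 into a $20,000 phase-out range, leaving 12,000/20,000 of the credit: $1,590 × 12,000/20,000 = $954.

$954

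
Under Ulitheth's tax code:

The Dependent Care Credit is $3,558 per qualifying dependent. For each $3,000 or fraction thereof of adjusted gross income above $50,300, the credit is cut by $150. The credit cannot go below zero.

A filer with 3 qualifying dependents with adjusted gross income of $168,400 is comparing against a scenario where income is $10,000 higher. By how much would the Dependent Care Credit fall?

At $168,400 — base = 3 × $3,558 = $10,674. income exceeds $50,300 by $118,100, which is 40 full-or-partial $3,000 increments; reduction = 40 × $150 = $6,000, leaving $4,674.
At $178,400 — base = 3 × $3,558 = $10,674. income exceeds $50,300 by $128,100, which is 43 full-or-partial $3,000 increments; reduction = 43 × $150 = $6,450, leaving $4,224.
Lost: $4,674 − $4,224 = $450.

$450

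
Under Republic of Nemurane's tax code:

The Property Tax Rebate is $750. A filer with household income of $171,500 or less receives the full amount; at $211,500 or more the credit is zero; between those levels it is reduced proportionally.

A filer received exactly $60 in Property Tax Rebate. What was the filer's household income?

$60 is 60/750 of the full $750, so 690/750 of the $40,000 range has been used: income = $171,500 + $40,000 × 690/750 = $208,300.

$208,300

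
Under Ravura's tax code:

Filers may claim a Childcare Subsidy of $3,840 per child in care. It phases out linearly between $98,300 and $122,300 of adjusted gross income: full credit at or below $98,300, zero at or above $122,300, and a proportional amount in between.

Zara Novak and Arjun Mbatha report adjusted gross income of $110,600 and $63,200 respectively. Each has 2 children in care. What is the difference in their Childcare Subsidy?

$3,936

Zara ($110,600): Childcare Subsidy: base = 2 × $3,840 = $7,680. $110,600 is $12,300 into a $24,000 phase-out range, leaving 11,700/24,000 of the credit: $7,680 × 11,700/24,000 = $3,744.
Arjun ($63,200): Childcare Subsidy: base = 2 × $3,840 = $7,680. $63,200 is at or below the $98,300 threshold, so the full $7,680 applies.
Difference: |$3,744 − $7,680| = $3,936.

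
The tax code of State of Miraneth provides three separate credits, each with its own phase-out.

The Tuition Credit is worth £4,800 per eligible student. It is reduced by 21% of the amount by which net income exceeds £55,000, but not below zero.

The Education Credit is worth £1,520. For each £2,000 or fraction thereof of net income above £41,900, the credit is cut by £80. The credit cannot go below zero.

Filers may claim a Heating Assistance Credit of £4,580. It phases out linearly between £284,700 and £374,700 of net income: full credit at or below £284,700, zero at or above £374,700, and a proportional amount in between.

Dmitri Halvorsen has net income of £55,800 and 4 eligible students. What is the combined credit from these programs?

Tuition Credit: base = 4 × £4,800 = £19,200. 21% of the £800 excess over £55,000 is £168; credit = £19,200 − £168 = £19,032.
Education Credit: income exceeds £41,900 by £13,900, which is 7 full-or-partial £2,000 increments; reduction = 7 × £80 = £560, leaving £960.
Heating Assistance Credit: £55,800 is at or below the £284,700 threshold, so the full £4,580 applies.
Total: £19,032 + £960 + £4,580 = £24,572.

£24,572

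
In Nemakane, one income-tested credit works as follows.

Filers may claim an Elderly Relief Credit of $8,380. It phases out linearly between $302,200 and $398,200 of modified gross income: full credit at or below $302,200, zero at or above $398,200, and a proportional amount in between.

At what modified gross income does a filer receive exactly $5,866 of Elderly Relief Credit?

$5,866 is 5,866/8,380 of the full $8,380, so 2,514/8,380 of the $96,000 range has been used: income = $302,200 + $96,000 × 2,514/8,380 = $331,000.

$331,000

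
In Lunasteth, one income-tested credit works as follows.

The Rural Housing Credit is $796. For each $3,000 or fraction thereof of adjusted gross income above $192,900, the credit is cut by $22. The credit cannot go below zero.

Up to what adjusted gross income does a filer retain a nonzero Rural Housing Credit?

After 36 increments the reduction is 36 × $22 = $792, leaving $4; one more increment wipes it out. Increment 36 ends at excess 36 × $3,000 = $108,000, so the highest qualifying income is $192,900 + $108,000 = $300,900.

$300,900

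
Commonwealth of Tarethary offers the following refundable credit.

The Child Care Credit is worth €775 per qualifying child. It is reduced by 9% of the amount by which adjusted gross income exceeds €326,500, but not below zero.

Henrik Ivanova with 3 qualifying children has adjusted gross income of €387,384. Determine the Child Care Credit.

€0

Child Care Credit: base = 3 × €775 = €2,325. 9% of the €60,884 excess over €326,500 is €5,479.56 ≥ base, so the credit is €0.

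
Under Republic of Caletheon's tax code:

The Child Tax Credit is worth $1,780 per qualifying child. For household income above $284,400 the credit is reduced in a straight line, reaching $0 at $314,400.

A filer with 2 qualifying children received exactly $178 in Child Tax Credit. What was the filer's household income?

$312,900

Full credit = 2 × $1,780 = $3,560.
$178 is 178/3,560 of the full $3,560, so 3,382/3,560 of the $30,000 range has been used: income = $284,400 + $30,000 × 3,382/3,560 = $312,900.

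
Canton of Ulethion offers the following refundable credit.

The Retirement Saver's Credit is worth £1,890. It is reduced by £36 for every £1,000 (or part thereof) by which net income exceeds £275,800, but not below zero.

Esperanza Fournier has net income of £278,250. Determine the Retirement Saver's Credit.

Retirement Saver's Credit: income exceeds £275,800 by £2,450, which is 3 full-or-partial £1,000 increments; reduction = 3 × £36 = £108, leaving £1,782.

£1,782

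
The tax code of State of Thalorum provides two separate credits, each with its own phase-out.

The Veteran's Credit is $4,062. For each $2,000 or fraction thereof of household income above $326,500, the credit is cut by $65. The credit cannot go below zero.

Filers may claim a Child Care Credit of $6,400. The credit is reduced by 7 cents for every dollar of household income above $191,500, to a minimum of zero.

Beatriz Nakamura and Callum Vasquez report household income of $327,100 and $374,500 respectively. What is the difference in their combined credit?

$1,495

Beatriz ($327,100): Veteran's Credit: income exceeds $326,500 by $600, which is 1 full-or-partial $2,000 increment; reduction = 1 × $65 = $65, leaving $3,997. Child Care Credit: 7% of the $135,600 excess over $191,500 is $9,492 ≥ base, so the credit is $0. total $3,997 + $0 = $3,997
Callum ($374,500): Veteran's Credit: income exceeds $326,500 by $48,000, which is 24 full-or-partial $2,000 increments; reduction = 24 × $65 = $1,560, leaving $2,502. Child Care Credit: 7% of the $183,000 excess over $191,500 is $12,810 ≥ base, so the credit is $0. total $2,502 + $0 = $2,502
Difference: |$3,997 − $2,502| = $1,495.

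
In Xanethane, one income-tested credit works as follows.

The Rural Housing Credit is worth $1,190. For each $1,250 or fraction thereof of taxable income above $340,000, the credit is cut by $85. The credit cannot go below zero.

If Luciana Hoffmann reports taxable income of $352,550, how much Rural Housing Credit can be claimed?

$255

Rural Housing Credit: income exceeds $340,000 by $12,550, which is 11 full-or-partial $1,250 increments; reduction = 11 × $85 = $935, leaving $255.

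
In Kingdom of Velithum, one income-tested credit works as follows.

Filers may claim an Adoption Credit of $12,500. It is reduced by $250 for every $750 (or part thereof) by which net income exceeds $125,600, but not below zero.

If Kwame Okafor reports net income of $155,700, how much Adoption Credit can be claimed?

$2,250

Adoption Credit: income exceeds $125,600 by $30,100, which is 41 full-or-partial $750 increments; reduction = 41 × $250 = $10,250, leaving $2,250.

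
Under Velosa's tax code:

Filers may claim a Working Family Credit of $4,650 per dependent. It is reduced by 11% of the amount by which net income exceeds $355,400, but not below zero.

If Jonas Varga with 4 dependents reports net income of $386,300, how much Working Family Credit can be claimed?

$15,201

Working Family Credit: base = 4 × $4,650 = $18,600. 11% of the $30,900 excess over $355,400 is $3,399; credit = $18,600 − $3,399 = $15,201.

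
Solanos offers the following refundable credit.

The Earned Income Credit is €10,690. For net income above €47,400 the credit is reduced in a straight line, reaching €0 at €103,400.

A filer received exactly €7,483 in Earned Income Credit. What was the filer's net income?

€7,483 is 7,483/10,690 of the full €10,690, so 3,207/10,690 of the €56,000 range has been used: income = €47,400 + €56,000 × 3,207/10,690 = €64,200.

€64,200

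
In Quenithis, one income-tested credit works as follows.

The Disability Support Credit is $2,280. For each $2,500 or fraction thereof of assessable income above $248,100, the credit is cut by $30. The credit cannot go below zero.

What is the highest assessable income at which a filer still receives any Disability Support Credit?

$435,600

After 75 increments the reduction is 75 × $30 = $2,250, leaving $30; one more increment wipes it out. Increment 75 ends at excess 75 × $2,500 = $187,500, so the highest qualifying income is $248,100 + $187,500 = $435,600.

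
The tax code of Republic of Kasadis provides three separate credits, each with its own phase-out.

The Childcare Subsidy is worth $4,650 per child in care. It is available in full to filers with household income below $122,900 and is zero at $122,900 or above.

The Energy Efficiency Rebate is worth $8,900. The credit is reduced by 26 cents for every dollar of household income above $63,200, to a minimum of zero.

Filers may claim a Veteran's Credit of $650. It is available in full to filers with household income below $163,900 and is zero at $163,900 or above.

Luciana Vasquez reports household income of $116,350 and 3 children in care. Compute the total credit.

$14,600

Childcare Subsidy: base = 3 × $4,650 = $13,950. $116,350 is below the $122,900 cutoff, so the full $13,950 applies.
Energy Efficiency Rebate: 26% of the $53,150 excess over $63,200 is $13,819 ≥ base, so the credit is $0.
Veteran's Credit: $116,350 is below the $163,900 cutoff, so the full $650 applies.
Total: $13,950 + $0 + $650 = $14,600.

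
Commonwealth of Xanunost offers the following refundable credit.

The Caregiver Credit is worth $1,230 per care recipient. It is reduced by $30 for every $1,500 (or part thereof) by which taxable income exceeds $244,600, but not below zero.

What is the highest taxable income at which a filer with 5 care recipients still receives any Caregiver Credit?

Full credit = 5 × $1,230 = $6,150.
After 204 increments the reduction is 204 × $30 = $6,120, leaving $30; one more increment wipes it out. Increment 204 ends at excess 204 × $1,500 = $306,000, so the highest qualifying income is $244,600 + $306,000 = $550,600.

$550,600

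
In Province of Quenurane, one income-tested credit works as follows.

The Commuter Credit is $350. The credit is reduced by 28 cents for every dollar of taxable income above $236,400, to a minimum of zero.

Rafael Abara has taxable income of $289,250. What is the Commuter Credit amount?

$0

Commuter Credit: 28% of the $52,850 excess over $236,400 is $14,798 ≥ base, so the credit is $0.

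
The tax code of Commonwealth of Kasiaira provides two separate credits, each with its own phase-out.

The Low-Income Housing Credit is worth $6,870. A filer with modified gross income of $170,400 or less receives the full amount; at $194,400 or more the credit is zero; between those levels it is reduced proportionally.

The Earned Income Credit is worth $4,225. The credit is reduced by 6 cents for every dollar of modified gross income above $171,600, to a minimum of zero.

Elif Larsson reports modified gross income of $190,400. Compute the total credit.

$4,242

Low-Income Housing Credit: $190,400 is $20,000 into a $24,000 phase-out range, leaving 4,000/24,000 of the credit: $6,870 × 4,000/24,000 = $1,145.
Earned Income Credit: 6% of the $18,800 excess over $171,600 is $1,128; credit = $4,225 − $1,128 = $3,097.
Total: $1,145 + $3,097 = $4,242.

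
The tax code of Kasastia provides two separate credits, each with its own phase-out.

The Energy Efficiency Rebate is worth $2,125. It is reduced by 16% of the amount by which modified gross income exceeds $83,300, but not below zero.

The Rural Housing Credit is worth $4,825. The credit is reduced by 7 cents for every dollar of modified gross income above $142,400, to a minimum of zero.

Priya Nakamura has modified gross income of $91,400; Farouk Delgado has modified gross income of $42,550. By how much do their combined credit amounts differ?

Priya ($91,400): Energy Efficiency Rebate: 16% of the $8,100 excess over $83,300 is $1,296; credit = $2,125 − $1,296 = $829. Rural Housing Credit: $91,400 is at or below the $142,400 threshold, so the full $4,825 applies. total $829 + $4,825 = $5,654
Farouk ($42,550): Energy Efficiency Rebate: $42,550 is at or below the $83,300 threshold, so the full $2,125 applies. Rural Housing Credit: $42,550 is at or below the $142,400 threshold, so the full $4,825 applies. total $2,125 + $4,825 = $6,950
Difference: |$5,654 − $6,950| = $1,296.

$1,296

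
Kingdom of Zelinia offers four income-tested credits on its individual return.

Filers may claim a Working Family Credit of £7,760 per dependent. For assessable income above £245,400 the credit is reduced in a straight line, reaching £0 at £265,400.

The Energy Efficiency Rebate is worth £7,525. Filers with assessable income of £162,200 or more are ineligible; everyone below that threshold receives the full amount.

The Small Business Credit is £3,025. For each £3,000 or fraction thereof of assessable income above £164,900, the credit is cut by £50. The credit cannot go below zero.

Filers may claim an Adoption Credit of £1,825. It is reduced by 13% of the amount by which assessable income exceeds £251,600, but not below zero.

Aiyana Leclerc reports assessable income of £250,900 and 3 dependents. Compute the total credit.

Working Family Credit: base = 3 × £7,760 = £23,280. £250,900 is £5,500 into a £20,000 phase-out range, leaving 14,500/20,000 of the credit: £23,280 × 14,500/20,000 = £16,878.
Energy Efficiency Rebate: £250,900 meets or exceeds the £162,200 cutoff, so the credit is £0.
Small Business Credit: income exceeds £164,900 by £86,000, which is 29 full-or-partial £3,000 increments; reduction = 29 × £50 = £1,450, leaving £1,575.
Adoption Credit: £250,900 is at or below the £251,600 threshold, so the full £1,825 applies.
Total: £16,878 + £0 + £1,575 + £1,825 = £20,278.

£20,278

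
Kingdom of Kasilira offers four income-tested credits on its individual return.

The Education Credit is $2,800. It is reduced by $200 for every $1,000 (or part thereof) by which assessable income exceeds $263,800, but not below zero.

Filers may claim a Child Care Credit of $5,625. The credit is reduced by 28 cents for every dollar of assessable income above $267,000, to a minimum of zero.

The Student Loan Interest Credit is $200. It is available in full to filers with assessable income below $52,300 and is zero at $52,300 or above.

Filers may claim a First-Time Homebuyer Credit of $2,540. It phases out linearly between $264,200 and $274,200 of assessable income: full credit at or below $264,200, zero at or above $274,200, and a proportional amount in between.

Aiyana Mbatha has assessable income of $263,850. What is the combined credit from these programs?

Education Credit: income exceeds $263,800 by $50, which is 1 full-or-partial $1,000 increment; reduction = 1 × $200 = $200, leaving $2,600.
Child Care Credit: $263,850 is at or below the $267,000 threshold, so the full $5,625 applies.
Student Loan Interest Credit: $263,850 meets or exceeds the $52,300 cutoff, so the credit is $0.
First-Time Homebuyer Credit: $263,850 is at or below the $264,200 threshold, so the full $2,540 applies.
Total: $2,600 + $5,625 + $0 + $2,540 = $10,765.

$10,765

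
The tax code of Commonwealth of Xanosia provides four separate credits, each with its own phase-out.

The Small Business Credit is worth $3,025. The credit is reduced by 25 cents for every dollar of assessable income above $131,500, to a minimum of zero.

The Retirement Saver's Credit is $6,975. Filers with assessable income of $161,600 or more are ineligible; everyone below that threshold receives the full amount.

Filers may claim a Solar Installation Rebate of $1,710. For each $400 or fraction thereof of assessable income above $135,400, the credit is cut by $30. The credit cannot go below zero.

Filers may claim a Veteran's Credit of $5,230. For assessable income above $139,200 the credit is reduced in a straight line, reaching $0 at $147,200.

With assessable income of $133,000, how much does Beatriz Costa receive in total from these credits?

Small Business Credit: 25% of the $1,500 excess over $131,500 is $375; credit = $3,025 − $375 = $2,650.
Retirement Saver's Credit: $133,000 is below the $161,600 cutoff, so the full $6,975 applies.
Solar Installation Rebate: $133,000 is at or below the $135,400 threshold, so the full $1,710 applies.
Veteran's Credit: $133,000 is at or below the $139,200 threshold, so the full $5,230 applies.
Total: $2,650 + $6,975 + $1,710 + $5,230 = $16,565.

$16,565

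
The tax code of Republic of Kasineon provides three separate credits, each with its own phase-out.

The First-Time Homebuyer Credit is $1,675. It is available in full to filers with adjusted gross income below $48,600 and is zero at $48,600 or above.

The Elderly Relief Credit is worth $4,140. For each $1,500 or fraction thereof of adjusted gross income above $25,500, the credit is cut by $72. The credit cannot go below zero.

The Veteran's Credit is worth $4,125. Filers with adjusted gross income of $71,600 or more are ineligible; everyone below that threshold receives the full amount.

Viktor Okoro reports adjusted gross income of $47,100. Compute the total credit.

$8,860

First-Time Homebuyer Credit: $47,100 is below the $48,600 cutoff, so the full $1,675 applies.
Elderly Relief Credit: income exceeds $25,500 by $21,600, which is 15 full-or-partial $1,500 increments; reduction = 15 × $72 = $1,080, leaving $3,060.
Veteran's Credit: $47,100 is below the $71,600 cutoff, so the full $4,125 applies.
Total: $1,675 + $3,060 + $4,125 = $8,860.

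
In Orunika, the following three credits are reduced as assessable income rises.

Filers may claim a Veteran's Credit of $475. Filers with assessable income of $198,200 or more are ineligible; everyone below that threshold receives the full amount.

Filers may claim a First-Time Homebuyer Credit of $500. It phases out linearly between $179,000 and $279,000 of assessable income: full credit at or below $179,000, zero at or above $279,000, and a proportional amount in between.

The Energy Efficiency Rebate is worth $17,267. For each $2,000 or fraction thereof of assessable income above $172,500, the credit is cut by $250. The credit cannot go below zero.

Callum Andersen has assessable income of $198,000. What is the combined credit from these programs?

$14,897

Veteran's Credit: $198,000 is below the $198,200 cutoff, so the full $475 applies.
First-Time Homebuyer Credit: $198,000 is $19,000 into a $100,000 phase-out range, leaving 81,000/100,000 of the credit: $500 × 81,000/100,000 = $405.
Energy Efficiency Rebate: income exceeds $172,500 by $25,500, which is 13 full-or-partial $2,000 increments; reduction = 13 × $250 = $3,250, leaving $14,017.
Total: $475 + $405 + $14,017 = $14,897.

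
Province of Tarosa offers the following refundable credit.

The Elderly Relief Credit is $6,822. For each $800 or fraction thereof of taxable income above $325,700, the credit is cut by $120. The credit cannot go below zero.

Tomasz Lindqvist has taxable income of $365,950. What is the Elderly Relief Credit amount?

$702

Elderly Relief Credit: income exceeds $325,700 by $40,250, which is 51 full-or-partial $800 increments; reduction = 51 × $120 = $6,120, leaving $702.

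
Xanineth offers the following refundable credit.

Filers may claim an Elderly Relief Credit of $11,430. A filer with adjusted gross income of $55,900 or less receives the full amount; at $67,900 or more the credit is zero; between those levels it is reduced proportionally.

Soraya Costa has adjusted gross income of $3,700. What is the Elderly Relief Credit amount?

Elderly Relief Credit: $3,700 is at or below the $55,900 threshold, so the full $11,430 applies.

$11,430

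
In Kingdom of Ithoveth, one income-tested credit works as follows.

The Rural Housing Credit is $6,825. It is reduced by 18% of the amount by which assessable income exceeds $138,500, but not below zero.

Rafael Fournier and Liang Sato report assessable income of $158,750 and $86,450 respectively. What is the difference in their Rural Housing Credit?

Rafael ($158,750): Rural Housing Credit: 18% of the $20,250 excess over $138,500 is $3,645; credit = $6,825 − $3,645 = $3,180.
Liang ($86,450): Rural Housing Credit: $86,450 is at or below the $138,500 threshold, so the full $6,825 applies.
Difference: |$3,180 − $6,825| = $3,645.

$3,645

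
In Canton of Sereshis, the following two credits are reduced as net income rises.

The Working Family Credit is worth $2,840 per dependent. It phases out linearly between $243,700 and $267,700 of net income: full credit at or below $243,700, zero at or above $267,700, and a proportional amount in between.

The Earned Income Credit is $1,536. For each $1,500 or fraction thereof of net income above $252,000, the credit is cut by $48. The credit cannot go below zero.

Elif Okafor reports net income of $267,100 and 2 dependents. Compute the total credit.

Working Family Credit: base = 2 × $2,840 = $5,680. $267,100 is $23,400 into a $24,000 phase-out range, leaving 600/24,000 of the credit: $5,680 × 600/24,000 = $142.
Earned Income Credit: income exceeds $252,000 by $15,100, which is 11 full-or-partial $1,500 increments; reduction = 11 × $48 = $528, leaving $1,008.
Total: $142 + $1,008 = $1,150.

$1,150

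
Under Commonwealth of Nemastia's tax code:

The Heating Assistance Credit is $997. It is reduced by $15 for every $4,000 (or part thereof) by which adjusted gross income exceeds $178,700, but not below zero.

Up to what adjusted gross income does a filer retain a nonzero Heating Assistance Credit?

After 66 increments the reduction is 66 × $15 = $990, leaving $7; one more increment wipes it out. Increment 66 ends at excess 66 × $4,000 = $264,000, so the highest qualifying income is $178,700 + $264,000 = $442,700.

$442,700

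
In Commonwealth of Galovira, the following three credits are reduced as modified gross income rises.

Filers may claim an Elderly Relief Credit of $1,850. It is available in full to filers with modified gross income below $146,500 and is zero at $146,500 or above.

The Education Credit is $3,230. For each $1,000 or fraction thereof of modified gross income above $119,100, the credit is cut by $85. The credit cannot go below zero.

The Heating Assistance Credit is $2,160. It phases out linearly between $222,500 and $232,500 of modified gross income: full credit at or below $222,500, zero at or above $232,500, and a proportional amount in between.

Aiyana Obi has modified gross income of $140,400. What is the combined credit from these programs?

$5,370

Elderly Relief Credit: $140,400 is below the $146,500 cutoff, so the full $1,850 applies.
Education Credit: income exceeds $119,100 by $21,300, which is 22 full-or-partial $1,000 increments; reduction = 22 × $85 = $1,870, leaving $1,360.
Heating Assistance Credit: $140,400 is at or below the $222,500 threshold, so the full $2,160 applies.
Total: $1,850 + $1,360 + $2,160 = $5,370.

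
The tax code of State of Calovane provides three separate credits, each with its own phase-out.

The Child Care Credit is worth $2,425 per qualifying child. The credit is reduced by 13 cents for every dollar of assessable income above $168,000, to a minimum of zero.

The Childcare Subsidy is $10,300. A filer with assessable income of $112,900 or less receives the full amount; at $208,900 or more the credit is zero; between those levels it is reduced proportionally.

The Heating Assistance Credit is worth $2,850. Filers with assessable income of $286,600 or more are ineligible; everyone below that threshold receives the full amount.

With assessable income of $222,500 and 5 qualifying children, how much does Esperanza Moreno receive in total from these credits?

$7,890

Child Care Credit: base = 5 × $2,425 = $12,125. 13% of the $54,500 excess over $168,000 is $7,085; credit = $12,125 − $7,085 = $5,040.
Childcare Subsidy: $222,500 is at or above $208,900, so the credit is $0.
Heating Assistance Credit: $222,500 is below the $286,600 cutoff, so the full $2,850 applies.
Total: $5,040 + $0 + $2,850 = $7,890.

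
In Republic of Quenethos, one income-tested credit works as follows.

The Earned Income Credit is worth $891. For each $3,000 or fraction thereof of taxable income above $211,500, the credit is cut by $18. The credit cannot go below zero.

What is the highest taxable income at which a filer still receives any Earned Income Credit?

$358,500

After 49 increments the reduction is 49 × $18 = $882, leaving $9; one more increment wipes it out. Increment 49 ends at excess 49 × $3,000 = $147,000, so the highest qualifying income is $211,500 + $147,000 = $358,500.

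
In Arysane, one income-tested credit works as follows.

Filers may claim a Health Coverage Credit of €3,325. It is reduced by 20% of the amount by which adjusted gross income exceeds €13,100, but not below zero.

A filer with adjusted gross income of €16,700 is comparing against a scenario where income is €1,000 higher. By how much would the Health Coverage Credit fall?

€200

At €16,700 — 20% of the €3,600 excess over €13,100 is €720; credit = €3,325 − €720 = €2,605.
At €17,700 — 20% of the €4,600 excess over €13,100 is €920; credit = €3,325 − €920 = €2,405.
Lost: €2,605 − €2,405 = €200.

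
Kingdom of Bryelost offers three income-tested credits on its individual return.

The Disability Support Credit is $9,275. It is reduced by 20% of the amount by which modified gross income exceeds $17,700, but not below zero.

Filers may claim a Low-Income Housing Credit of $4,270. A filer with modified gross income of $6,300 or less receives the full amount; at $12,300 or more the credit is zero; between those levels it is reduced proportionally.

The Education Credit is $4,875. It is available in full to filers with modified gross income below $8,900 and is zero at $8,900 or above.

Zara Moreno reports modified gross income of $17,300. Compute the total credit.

Disability Support Credit: $17,300 is at or below the $17,700 threshold, so the full $9,275 applies.
Low-Income Housing Credit: $17,300 is at or above $12,300, so the credit is $0.
Education Credit: $17,300 meets or exceeds the $8,900 cutoff, so the credit is $0.
Total: $9,275 + $0 + $0 = $9,275.

$9,275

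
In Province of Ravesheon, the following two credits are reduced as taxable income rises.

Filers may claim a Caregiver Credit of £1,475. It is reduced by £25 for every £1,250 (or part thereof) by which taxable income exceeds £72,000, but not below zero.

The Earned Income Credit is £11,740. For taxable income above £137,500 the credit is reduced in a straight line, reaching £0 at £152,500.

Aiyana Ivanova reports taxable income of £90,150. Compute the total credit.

Caregiver Credit: income exceeds £72,000 by £18,150, which is 15 full-or-partial £1,250 increments; reduction = 15 × £25 = £375, leaving £1,100.
Earned Income Credit: £90,150 is at or below the £137,500 threshold, so the full £11,740 applies.
Total: £1,100 + £11,740 = £12,840.

£12,840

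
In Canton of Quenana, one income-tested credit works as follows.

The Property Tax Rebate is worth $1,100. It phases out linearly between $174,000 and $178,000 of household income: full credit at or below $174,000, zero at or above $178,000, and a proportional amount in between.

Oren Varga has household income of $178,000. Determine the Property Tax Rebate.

$0

Property Tax Rebate: $178,000 is at or above $178,000, so the credit is $0.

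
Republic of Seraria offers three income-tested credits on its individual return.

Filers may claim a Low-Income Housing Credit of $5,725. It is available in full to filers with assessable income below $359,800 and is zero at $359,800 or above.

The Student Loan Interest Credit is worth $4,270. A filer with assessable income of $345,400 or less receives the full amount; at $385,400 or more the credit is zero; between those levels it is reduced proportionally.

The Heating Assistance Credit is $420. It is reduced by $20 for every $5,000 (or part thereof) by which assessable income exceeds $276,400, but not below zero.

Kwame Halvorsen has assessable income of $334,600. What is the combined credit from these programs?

Low-Income Housing Credit: $334,600 is below the $359,800 cutoff, so the full $5,725 applies.
Student Loan Interest Credit: $334,600 is at or below the $345,400 threshold, so the full $4,270 applies.
Heating Assistance Credit: income exceeds $276,400 by $58,200, which is 12 full-or-partial $5,000 increments; reduction = 12 × $20 = $240, leaving $180.
Total: $5,725 + $4,270 + $180 = $10,175.

$10,175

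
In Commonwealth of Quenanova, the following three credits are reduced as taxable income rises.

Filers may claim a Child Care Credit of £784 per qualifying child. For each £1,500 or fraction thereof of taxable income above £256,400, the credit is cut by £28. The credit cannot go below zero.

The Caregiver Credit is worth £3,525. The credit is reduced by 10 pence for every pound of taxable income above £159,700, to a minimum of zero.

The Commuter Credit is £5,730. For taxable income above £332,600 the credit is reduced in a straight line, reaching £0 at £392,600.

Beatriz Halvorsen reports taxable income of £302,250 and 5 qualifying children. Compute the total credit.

Child Care Credit: base = 5 × £784 = £3,920. income exceeds £256,400 by £45,850, which is 31 full-or-partial £1,500 increments; reduction = 31 × £28 = £868, leaving £3,052.
Caregiver Credit: 10% of the £142,550 excess over £159,700 is £14,255 ≥ base, so the credit is £0.
Commuter Credit: £302,250 is at or below the £332,600 threshold, so the full £5,730 applies.
Total: £3,052 + £0 + £5,730 = £8,782.

£8,782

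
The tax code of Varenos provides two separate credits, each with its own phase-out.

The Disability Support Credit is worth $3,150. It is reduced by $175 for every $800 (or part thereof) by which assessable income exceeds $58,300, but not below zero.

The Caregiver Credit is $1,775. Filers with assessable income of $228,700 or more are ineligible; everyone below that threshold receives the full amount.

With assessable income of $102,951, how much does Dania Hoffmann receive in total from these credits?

$1,775

Disability Support Credit: income exceeds $58,300 by $44,651 → 56 increments × $175 = $9,800 ≥ base, so the credit is $0.
Caregiver Credit: $102,951 is below the $228,700 cutoff, so the full $1,775 applies.
Total: $0 + $1,775 = $1,775.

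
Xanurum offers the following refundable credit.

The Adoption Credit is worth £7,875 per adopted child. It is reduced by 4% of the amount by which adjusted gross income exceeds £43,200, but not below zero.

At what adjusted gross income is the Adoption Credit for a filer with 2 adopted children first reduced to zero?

£436,950

Full credit = 2 × £7,875 = £15,750.
The credit falls by 4% of each pound above £43,200, so it reaches zero when the excess is £15,750 / 4% = £393,750: income = £43,200 + £393,750 = £436,950.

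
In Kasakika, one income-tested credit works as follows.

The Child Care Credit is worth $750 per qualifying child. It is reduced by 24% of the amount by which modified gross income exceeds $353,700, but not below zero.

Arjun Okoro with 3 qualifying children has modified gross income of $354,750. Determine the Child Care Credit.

$1,998

Child Care Credit: base = 3 × $750 = $2,250. 24% of the $1,050 excess over $353,700 is $252; credit = $2,250 − $252 = $1,998.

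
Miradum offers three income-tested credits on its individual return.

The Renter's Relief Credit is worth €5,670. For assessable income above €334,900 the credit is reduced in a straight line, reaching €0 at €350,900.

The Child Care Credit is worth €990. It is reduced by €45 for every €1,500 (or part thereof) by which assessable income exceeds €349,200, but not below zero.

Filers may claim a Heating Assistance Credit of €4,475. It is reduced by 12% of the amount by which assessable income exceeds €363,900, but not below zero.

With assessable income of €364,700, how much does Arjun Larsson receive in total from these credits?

Renter's Relief Credit: €364,700 is at or above €350,900, so the credit is €0.
Child Care Credit: income exceeds €349,200 by €15,500, which is 11 full-or-partial €1,500 increments; reduction = 11 × €45 = €495, leaving €495.
Heating Assistance Credit: 12% of the €800 excess over €363,900 is €96; credit = €4,475 − €96 = €4,379.
Total: €0 + €495 + €4,379 = €4,874.

€4,874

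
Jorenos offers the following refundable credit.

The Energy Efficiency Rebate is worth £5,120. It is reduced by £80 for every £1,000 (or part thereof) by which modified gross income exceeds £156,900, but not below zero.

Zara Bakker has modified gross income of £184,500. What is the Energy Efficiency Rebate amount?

£2,880

Energy Efficiency Rebate: income exceeds £156,900 by £27,600, which is 28 full-or-partial £1,000 increments; reduction = 28 × £80 = £2,240, leaving £2,880.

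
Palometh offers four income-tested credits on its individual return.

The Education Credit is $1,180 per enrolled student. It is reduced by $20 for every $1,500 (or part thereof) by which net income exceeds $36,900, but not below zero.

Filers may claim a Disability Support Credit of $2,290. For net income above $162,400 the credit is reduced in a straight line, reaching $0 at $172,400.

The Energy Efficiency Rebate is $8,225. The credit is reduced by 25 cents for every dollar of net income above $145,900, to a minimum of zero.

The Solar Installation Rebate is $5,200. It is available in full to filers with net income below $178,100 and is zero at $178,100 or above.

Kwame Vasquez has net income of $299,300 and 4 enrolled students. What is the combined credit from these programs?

Education Credit: base = 4 × $1,180 = $4,720. income exceeds $36,900 by $262,400, which is 175 full-or-partial $1,500 increments; reduction = 175 × $20 = $3,500, leaving $1,220.
Disability Support Credit: $299,300 is at or above $172,400, so the credit is $0.
Energy Efficiency Rebate: 25% of the $153,400 excess over $145,900 is $38,350 ≥ base, so the credit is $0.
Solar Installation Rebate: $299,300 meets or exceeds the $178,100 cutoff, so the credit is $0.
Total: $1,220 + $0 + $0 + $0 = $1,220.

$1,220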